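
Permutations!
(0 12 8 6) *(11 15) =(0 12 8 6)(11 15) =[12, 1, 2, 3, 4, 5, 0, 7, 6, 9, 10, 15, 8, 13, 14, 11]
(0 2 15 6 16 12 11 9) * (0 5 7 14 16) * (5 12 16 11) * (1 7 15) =(16)(0 2 1 7 14 11 9 12 5 15 6) =[2, 7, 1, 3, 4, 15, 0, 14, 8, 12, 10, 9, 5, 13, 11, 6, 16]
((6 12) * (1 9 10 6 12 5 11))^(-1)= (12)(1 11 5 6 10 9)= [0, 11, 2, 3, 4, 6, 10, 7, 8, 1, 9, 5, 12]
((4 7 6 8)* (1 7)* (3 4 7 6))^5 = (1 4 3 7 8 6) = [0, 4, 2, 7, 3, 5, 1, 8, 6]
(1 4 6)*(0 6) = (0 6 1 4) = [6, 4, 2, 3, 0, 5, 1]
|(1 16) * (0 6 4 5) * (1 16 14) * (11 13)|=|(16)(0 6 4 5)(1 14)(11 13)|=4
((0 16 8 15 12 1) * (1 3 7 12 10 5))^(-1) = (0 1 5 10 15 8 16)(3 12 7) = [1, 5, 2, 12, 4, 10, 6, 3, 16, 9, 15, 11, 7, 13, 14, 8, 0]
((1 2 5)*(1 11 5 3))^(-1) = [0, 3, 1, 2, 4, 11, 6, 7, 8, 9, 10, 5] = (1 3 2)(5 11)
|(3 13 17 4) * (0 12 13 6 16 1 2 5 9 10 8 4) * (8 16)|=|(0 12 13 17)(1 2 5 9 10 16)(3 6 8 4)|=12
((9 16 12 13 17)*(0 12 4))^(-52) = (0 9 12 16 13 4 17) = [9, 1, 2, 3, 17, 5, 6, 7, 8, 12, 10, 11, 16, 4, 14, 15, 13, 0]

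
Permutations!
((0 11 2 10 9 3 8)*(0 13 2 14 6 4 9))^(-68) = (0 2 8 9 6 11 10 13 3 4 14) = [2, 1, 8, 4, 14, 5, 11, 7, 9, 6, 13, 10, 12, 3, 0]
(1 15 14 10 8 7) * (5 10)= (1 15 14 5 10 8 7)= [0, 15, 2, 3, 4, 10, 6, 1, 7, 9, 8, 11, 12, 13, 5, 14]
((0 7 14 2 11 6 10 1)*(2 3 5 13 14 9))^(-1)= (0 1 10 6 11 2 9 7)(3 14 13 5)= [1, 10, 9, 14, 4, 3, 11, 0, 8, 7, 6, 2, 12, 5, 13]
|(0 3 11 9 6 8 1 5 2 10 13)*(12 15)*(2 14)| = |(0 3 11 9 6 8 1 5 14 2 10 13)(12 15)| = 12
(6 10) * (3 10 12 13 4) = [0, 1, 2, 10, 3, 5, 12, 7, 8, 9, 6, 11, 13, 4] = (3 10 6 12 13 4)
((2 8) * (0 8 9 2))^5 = (0 8)(2 9) = [8, 1, 9, 3, 4, 5, 6, 7, 0, 2]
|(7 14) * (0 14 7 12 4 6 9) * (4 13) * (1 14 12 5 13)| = |(0 12 1 14 5 13 4 6 9)| = 9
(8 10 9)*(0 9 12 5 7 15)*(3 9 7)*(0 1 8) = (0 7 15 1 8 10 12 5 3 9) = [7, 8, 2, 9, 4, 3, 6, 15, 10, 0, 12, 11, 5, 13, 14, 1]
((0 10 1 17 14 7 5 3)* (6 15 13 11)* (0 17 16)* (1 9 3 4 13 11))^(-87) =(0 13 7 3)(1 5 17 10)(4 14 9 16) =[13, 5, 2, 0, 14, 17, 6, 3, 8, 16, 1, 11, 12, 7, 9, 15, 4, 10]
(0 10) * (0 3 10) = (3 10) = [0, 1, 2, 10, 4, 5, 6, 7, 8, 9, 3]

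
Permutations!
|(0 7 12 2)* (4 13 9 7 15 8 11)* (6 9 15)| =|(0 6 9 7 12 2)(4 13 15 8 11)| =30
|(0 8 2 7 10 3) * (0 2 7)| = 6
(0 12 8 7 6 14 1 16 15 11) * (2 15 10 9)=(0 12 8 7 6 14 1 16 10 9 2 15 11)=[12, 16, 15, 3, 4, 5, 14, 6, 7, 2, 9, 0, 8, 13, 1, 11, 10]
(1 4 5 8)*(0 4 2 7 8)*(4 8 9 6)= [8, 2, 7, 3, 5, 0, 4, 9, 1, 6]= (0 8 1 2 7 9 6 4 5)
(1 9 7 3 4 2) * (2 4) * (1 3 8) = (1 9 7 8)(2 3) = [0, 9, 3, 2, 4, 5, 6, 8, 1, 7]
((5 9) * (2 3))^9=(2 3)(5 9)=[0, 1, 3, 2, 4, 9, 6, 7, 8, 5]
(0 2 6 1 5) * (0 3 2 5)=(0 5 3 2 6 1)=[5, 0, 6, 2, 4, 3, 1]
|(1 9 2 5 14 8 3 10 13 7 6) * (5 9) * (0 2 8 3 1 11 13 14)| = |(0 2 9 8 1 5)(3 10 14)(6 11 13 7)| = 12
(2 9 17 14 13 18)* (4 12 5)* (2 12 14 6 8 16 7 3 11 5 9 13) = (2 13 18 12 9 17 6 8 16 7 3 11 5 4 14) = [0, 1, 13, 11, 14, 4, 8, 3, 16, 17, 10, 5, 9, 18, 2, 15, 7, 6, 12]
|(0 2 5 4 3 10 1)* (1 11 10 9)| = 14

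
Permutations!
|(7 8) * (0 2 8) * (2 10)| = 5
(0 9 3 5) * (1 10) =(0 9 3 5)(1 10) =[9, 10, 2, 5, 4, 0, 6, 7, 8, 3, 1]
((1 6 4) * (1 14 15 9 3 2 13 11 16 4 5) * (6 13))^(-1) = (1 5 6 2 3 9 15 14 4 16 11 13) = [0, 5, 3, 9, 16, 6, 2, 7, 8, 15, 10, 13, 12, 1, 4, 14, 11]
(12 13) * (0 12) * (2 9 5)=(0 12 13)(2 9 5)=[12, 1, 9, 3, 4, 2, 6, 7, 8, 5, 10, 11, 13, 0]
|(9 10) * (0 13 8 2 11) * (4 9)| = |(0 13 8 2 11)(4 9 10)| = 15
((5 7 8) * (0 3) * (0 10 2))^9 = (0 3 10 2) = [3, 1, 0, 10, 4, 5, 6, 7, 8, 9, 2]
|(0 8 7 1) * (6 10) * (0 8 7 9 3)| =6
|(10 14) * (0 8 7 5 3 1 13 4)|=8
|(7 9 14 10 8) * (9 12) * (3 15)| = |(3 15)(7 12 9 14 10 8)| = 6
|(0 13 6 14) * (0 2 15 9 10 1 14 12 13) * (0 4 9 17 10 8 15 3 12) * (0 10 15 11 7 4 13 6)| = |(0 13)(1 14 2 3 12 6 10)(4 9 8 11 7)(15 17)| = 70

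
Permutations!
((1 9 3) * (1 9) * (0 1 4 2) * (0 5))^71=(0 1 4 2 5)(3 9)=[1, 4, 5, 9, 2, 0, 6, 7, 8, 3]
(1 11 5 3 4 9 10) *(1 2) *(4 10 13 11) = (1 4 9 13 11 5 3 10 2) = [0, 4, 1, 10, 9, 3, 6, 7, 8, 13, 2, 5, 12, 11]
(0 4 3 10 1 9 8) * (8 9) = (0 4 3 10 1 8) = [4, 8, 2, 10, 3, 5, 6, 7, 0, 9, 1]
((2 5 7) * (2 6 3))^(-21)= (2 3 6 7 5)= [0, 1, 3, 6, 4, 2, 7, 5]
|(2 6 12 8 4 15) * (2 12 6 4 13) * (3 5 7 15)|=9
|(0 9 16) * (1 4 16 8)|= |(0 9 8 1 4 16)|= 6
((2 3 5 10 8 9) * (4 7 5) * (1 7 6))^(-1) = [0, 6, 9, 2, 3, 7, 4, 1, 10, 8, 5] = (1 6 4 3 2 9 8 10 5 7)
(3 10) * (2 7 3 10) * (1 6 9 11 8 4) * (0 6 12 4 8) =(0 6 9 11)(1 12 4)(2 7 3) =[6, 12, 7, 2, 1, 5, 9, 3, 8, 11, 10, 0, 4]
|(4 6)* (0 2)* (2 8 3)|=4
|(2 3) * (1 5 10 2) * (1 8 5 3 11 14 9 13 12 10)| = 28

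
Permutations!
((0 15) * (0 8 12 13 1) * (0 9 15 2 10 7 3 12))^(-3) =[9, 3, 15, 2, 4, 5, 6, 0, 1, 12, 8, 11, 10, 7, 14, 13] =(0 9 12 10 8 1 3 2 15 13 7)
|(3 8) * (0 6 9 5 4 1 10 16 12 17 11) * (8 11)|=|(0 6 9 5 4 1 10 16 12 17 8 3 11)|=13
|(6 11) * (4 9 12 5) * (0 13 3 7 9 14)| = 18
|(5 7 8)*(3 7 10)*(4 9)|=|(3 7 8 5 10)(4 9)|=10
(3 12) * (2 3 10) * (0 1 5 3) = (0 1 5 3 12 10 2) = [1, 5, 0, 12, 4, 3, 6, 7, 8, 9, 2, 11, 10]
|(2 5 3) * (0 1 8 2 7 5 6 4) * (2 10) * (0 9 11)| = 9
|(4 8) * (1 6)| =|(1 6)(4 8)| =2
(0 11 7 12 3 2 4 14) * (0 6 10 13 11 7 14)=(0 7 12 3 2 4)(6 10 13 11 14)=[7, 1, 4, 2, 0, 5, 10, 12, 8, 9, 13, 14, 3, 11, 6]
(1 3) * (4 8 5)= (1 3)(4 8 5)= [0, 3, 2, 1, 8, 4, 6, 7, 5]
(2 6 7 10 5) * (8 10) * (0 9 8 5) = [9, 1, 6, 3, 4, 2, 7, 5, 10, 8, 0] = (0 9 8 10)(2 6 7 5)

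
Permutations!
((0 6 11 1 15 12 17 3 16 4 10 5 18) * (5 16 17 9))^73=[6, 15, 2, 17, 10, 18, 11, 7, 8, 5, 16, 1, 9, 13, 14, 12, 4, 3, 0]=(0 6 11 1 15 12 9 5 18)(3 17)(4 10 16)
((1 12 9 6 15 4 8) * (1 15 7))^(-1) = (1 7 6 9 12)(4 15 8) = [0, 7, 2, 3, 15, 5, 9, 6, 4, 12, 10, 11, 1, 13, 14, 8]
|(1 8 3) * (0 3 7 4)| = |(0 3 1 8 7 4)| = 6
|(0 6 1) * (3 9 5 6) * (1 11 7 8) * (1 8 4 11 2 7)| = |(0 3 9 5 6 2 7 4 11 1)| = 10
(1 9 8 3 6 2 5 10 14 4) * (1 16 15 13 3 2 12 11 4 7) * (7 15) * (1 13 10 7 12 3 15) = [0, 9, 5, 6, 16, 7, 3, 13, 2, 8, 14, 4, 11, 15, 1, 10, 12] = (1 9 8 2 5 7 13 15 10 14)(3 6)(4 16 12 11)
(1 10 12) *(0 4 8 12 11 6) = (0 4 8 12 1 10 11 6) = [4, 10, 2, 3, 8, 5, 0, 7, 12, 9, 11, 6, 1]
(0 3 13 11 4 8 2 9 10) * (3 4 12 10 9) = (0 4 8 2 3 13 11 12 10) = [4, 1, 3, 13, 8, 5, 6, 7, 2, 9, 0, 12, 10, 11]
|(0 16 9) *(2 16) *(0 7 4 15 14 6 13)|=10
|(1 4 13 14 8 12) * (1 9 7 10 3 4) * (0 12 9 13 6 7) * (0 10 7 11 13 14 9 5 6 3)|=|(0 12 14 8 5 6 11 13 9 10)(3 4)|=10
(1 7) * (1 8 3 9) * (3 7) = (1 3 9)(7 8) = [0, 3, 2, 9, 4, 5, 6, 8, 7, 1]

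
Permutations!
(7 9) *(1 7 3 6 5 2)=(1 7 9 3 6 5 2)=[0, 7, 1, 6, 4, 2, 5, 9, 8, 3]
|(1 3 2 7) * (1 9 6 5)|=|(1 3 2 7 9 6 5)|=7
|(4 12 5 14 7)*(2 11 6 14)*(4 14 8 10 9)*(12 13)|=|(2 11 6 8 10 9 4 13 12 5)(7 14)|=10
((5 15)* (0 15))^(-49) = (0 5 15) = [5, 1, 2, 3, 4, 15, 6, 7, 8, 9, 10, 11, 12, 13, 14, 0]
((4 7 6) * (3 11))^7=(3 11)(4 7 6)=[0, 1, 2, 11, 7, 5, 4, 6, 8, 9, 10, 3]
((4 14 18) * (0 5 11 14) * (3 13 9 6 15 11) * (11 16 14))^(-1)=(0 4 18 14 16 15 6 9 13 3 5)=[4, 1, 2, 5, 18, 0, 9, 7, 8, 13, 10, 11, 12, 3, 16, 6, 15, 17, 14]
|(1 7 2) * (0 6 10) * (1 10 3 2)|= 10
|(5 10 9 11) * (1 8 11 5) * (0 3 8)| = |(0 3 8 11 1)(5 10 9)| = 15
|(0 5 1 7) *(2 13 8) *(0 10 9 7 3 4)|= |(0 5 1 3 4)(2 13 8)(7 10 9)|= 15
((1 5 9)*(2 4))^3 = (9)(2 4) = [0, 1, 4, 3, 2, 5, 6, 7, 8, 9]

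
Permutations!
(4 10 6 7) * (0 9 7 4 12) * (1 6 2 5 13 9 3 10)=(0 3 10 2 5 13 9 7 12)(1 6 4)=[3, 6, 5, 10, 1, 13, 4, 12, 8, 7, 2, 11, 0, 9]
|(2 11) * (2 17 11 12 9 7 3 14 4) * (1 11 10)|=|(1 11 17 10)(2 12 9 7 3 14 4)|=28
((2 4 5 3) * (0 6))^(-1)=(0 6)(2 3 5 4)=[6, 1, 3, 5, 2, 4, 0]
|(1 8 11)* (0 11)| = |(0 11 1 8)| = 4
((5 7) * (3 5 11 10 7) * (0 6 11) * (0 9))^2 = (0 11 7)(6 10 9) = [11, 1, 2, 3, 4, 5, 10, 0, 8, 6, 9, 7]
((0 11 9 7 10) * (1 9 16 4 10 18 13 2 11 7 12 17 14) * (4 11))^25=(0 2 7 4 18 10 13)(11 16)=[2, 1, 7, 3, 18, 5, 6, 4, 8, 9, 13, 16, 12, 0, 14, 15, 11, 17, 10]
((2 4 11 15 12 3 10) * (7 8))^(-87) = (2 12 4 3 11 10 15)(7 8) = [0, 1, 12, 11, 3, 5, 6, 8, 7, 9, 15, 10, 4, 13, 14, 2]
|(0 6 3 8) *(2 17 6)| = 6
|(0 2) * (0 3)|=3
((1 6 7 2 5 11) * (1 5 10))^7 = (1 7 10 6 2)(5 11) = [0, 7, 1, 3, 4, 11, 2, 10, 8, 9, 6, 5]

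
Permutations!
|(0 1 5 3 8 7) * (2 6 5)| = |(0 1 2 6 5 3 8 7)| = 8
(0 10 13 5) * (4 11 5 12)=(0 10 13 12 4 11 5)=[10, 1, 2, 3, 11, 0, 6, 7, 8, 9, 13, 5, 4, 12]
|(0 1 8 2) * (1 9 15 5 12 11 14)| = |(0 9 15 5 12 11 14 1 8 2)| = 10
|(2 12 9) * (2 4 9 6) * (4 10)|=|(2 12 6)(4 9 10)|=3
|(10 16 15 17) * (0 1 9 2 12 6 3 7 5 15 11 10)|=33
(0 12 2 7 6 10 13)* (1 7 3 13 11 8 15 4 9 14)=(0 12 2 3 13)(1 7 6 10 11 8 15 4 9 14)=[12, 7, 3, 13, 9, 5, 10, 6, 15, 14, 11, 8, 2, 0, 1, 4]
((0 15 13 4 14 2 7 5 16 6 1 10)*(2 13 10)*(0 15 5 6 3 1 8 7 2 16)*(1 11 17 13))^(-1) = (0 5)(1 14 4 13 17 11 3 16)(6 7 8)(10 15) = [5, 14, 2, 16, 13, 0, 7, 8, 6, 9, 15, 3, 12, 17, 4, 10, 1, 11]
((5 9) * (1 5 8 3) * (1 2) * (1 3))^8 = [0, 1, 2, 3, 4, 5, 6, 7, 8, 9] = (9)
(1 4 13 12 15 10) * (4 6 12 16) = (1 6 12 15 10)(4 13 16) = [0, 6, 2, 3, 13, 5, 12, 7, 8, 9, 1, 11, 15, 16, 14, 10, 4]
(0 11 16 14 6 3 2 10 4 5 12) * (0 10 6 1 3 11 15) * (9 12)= [15, 3, 6, 2, 5, 9, 11, 7, 8, 12, 4, 16, 10, 13, 1, 0, 14]= (0 15)(1 3 2 6 11 16 14)(4 5 9 12 10)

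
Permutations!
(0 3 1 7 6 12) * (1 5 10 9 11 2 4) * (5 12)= (0 3 12)(1 7 6 5 10 9 11 2 4)= [3, 7, 4, 12, 1, 10, 5, 6, 8, 11, 9, 2, 0]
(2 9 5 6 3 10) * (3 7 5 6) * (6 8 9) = (2 6 7 5 3 10)(8 9) = [0, 1, 6, 10, 4, 3, 7, 5, 9, 8, 2]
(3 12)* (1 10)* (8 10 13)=(1 13 8 10)(3 12)=[0, 13, 2, 12, 4, 5, 6, 7, 10, 9, 1, 11, 3, 8]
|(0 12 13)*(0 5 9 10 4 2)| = 8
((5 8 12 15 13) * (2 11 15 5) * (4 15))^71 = (2 11 4 15 13)(5 12 8) = [0, 1, 11, 3, 15, 12, 6, 7, 5, 9, 10, 4, 8, 2, 14, 13]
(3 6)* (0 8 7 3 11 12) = [8, 1, 2, 6, 4, 5, 11, 3, 7, 9, 10, 12, 0] = (0 8 7 3 6 11 12)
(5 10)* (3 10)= [0, 1, 2, 10, 4, 3, 6, 7, 8, 9, 5]= (3 10 5)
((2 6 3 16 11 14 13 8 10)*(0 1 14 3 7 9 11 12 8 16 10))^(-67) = (0 13 8 14 12 1 16)(2 9 10 7 3 6 11) = [13, 16, 9, 6, 4, 5, 11, 3, 14, 10, 7, 2, 1, 8, 12, 15, 0]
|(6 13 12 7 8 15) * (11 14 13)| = 8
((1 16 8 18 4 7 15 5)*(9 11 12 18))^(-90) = (1 15 4 12 9 16 5 7 18 11 8) = [0, 15, 2, 3, 12, 7, 6, 18, 1, 16, 10, 8, 9, 13, 14, 4, 5, 17, 11]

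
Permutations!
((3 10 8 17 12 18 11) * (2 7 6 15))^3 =[0, 1, 15, 17, 4, 5, 7, 2, 18, 9, 12, 8, 3, 13, 14, 6, 16, 11, 10] =(2 15 6 7)(3 17 11 8 18 10 12)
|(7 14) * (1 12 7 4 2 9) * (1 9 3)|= 7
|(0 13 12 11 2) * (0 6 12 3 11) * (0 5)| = 8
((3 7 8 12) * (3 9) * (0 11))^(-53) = [11, 1, 2, 8, 4, 5, 6, 12, 9, 7, 10, 0, 3] = (0 11)(3 8 9 7 12)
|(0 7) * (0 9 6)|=4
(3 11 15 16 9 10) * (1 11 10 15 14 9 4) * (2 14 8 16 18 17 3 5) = [0, 11, 14, 10, 1, 2, 6, 7, 16, 15, 5, 8, 12, 13, 9, 18, 4, 3, 17] = (1 11 8 16 4)(2 14 9 15 18 17 3 10 5)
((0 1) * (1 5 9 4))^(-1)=(0 1 4 9 5)=[1, 4, 2, 3, 9, 0, 6, 7, 8, 5]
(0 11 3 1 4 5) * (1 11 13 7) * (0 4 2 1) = (0 13 7)(1 2)(3 11)(4 5) = [13, 2, 1, 11, 5, 4, 6, 0, 8, 9, 10, 3, 12, 7]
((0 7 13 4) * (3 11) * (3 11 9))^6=(0 13)(4 7)=[13, 1, 2, 3, 7, 5, 6, 4, 8, 9, 10, 11, 12, 0]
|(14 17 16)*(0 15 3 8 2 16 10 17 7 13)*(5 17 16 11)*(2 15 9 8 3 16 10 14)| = 12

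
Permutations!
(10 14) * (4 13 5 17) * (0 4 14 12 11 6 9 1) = [4, 0, 2, 3, 13, 17, 9, 7, 8, 1, 12, 6, 11, 5, 10, 15, 16, 14] = (0 4 13 5 17 14 10 12 11 6 9 1)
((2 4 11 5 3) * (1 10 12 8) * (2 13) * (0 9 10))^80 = (0 10 8)(1 9 12)(2 11 3)(4 5 13) = [10, 9, 11, 2, 5, 13, 6, 7, 0, 12, 8, 3, 1, 4]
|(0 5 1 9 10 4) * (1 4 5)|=6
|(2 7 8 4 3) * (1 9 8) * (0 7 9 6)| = |(0 7 1 6)(2 9 8 4 3)| = 20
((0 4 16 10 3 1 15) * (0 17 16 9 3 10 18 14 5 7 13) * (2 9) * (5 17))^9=(0 13 7 5 15 1 3 9 2 4)(14 17 16 18)=[13, 3, 4, 9, 0, 15, 6, 5, 8, 2, 10, 11, 12, 7, 17, 1, 18, 16, 14]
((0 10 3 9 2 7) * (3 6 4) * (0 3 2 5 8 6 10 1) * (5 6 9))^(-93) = (10)(0 1)(2 5 6 7 8 4 3 9) = [1, 0, 5, 9, 3, 6, 7, 8, 4, 2, 10]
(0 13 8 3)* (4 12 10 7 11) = (0 13 8 3)(4 12 10 7 11) = [13, 1, 2, 0, 12, 5, 6, 11, 3, 9, 7, 4, 10, 8]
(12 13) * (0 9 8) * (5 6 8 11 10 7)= (0 9 11 10 7 5 6 8)(12 13)= [9, 1, 2, 3, 4, 6, 8, 5, 0, 11, 7, 10, 13, 12]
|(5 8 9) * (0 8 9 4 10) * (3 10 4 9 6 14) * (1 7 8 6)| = 5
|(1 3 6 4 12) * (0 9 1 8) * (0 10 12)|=|(0 9 1 3 6 4)(8 10 12)|=6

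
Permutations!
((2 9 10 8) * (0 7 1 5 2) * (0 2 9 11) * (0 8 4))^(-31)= (0 9 7 10 1 4 5)(2 8 11)= [9, 4, 8, 3, 5, 0, 6, 10, 11, 7, 1, 2]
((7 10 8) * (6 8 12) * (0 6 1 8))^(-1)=(0 6)(1 12 10 7 8)=[6, 12, 2, 3, 4, 5, 0, 8, 1, 9, 7, 11, 10]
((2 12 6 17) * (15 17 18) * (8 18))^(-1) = [0, 1, 17, 3, 4, 5, 12, 7, 6, 9, 10, 11, 2, 13, 14, 18, 16, 15, 8] = (2 17 15 18 8 6 12)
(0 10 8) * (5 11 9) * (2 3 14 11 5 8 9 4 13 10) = (0 2 3 14 11 4 13 10 9 8) = [2, 1, 3, 14, 13, 5, 6, 7, 0, 8, 9, 4, 12, 10, 11]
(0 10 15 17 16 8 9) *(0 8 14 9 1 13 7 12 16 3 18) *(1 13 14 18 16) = (0 10 15 17 3 16 18)(1 14 9 8 13 7 12) = [10, 14, 2, 16, 4, 5, 6, 12, 13, 8, 15, 11, 1, 7, 9, 17, 18, 3, 0]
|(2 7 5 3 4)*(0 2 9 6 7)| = 6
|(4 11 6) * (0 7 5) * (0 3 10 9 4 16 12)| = 11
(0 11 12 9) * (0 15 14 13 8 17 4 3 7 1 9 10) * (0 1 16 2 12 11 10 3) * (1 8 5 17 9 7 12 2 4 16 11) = [10, 7, 2, 12, 0, 17, 6, 11, 9, 15, 8, 1, 3, 5, 13, 14, 4, 16] = (0 10 8 9 15 14 13 5 17 16 4)(1 7 11)(3 12)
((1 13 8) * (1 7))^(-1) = (1 7 8 13) = [0, 7, 2, 3, 4, 5, 6, 8, 13, 9, 10, 11, 12, 1]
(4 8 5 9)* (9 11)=(4 8 5 11 9)=[0, 1, 2, 3, 8, 11, 6, 7, 5, 4, 10, 9]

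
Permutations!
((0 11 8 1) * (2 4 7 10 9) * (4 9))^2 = (0 8)(1 11)(4 10 7) = [8, 11, 2, 3, 10, 5, 6, 4, 0, 9, 7, 1]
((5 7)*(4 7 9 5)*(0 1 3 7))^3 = (0 7 1 4 3)(5 9) = [7, 4, 2, 0, 3, 9, 6, 1, 8, 5]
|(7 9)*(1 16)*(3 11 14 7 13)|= 6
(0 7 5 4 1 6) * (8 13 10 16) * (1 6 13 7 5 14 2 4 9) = (0 5 9 1 13 10 16 8 7 14 2 4 6) = [5, 13, 4, 3, 6, 9, 0, 14, 7, 1, 16, 11, 12, 10, 2, 15, 8]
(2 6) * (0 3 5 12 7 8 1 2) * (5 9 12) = (0 3 9 12 7 8 1 2 6) = [3, 2, 6, 9, 4, 5, 0, 8, 1, 12, 10, 11, 7]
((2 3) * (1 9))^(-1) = [0, 9, 3, 2, 4, 5, 6, 7, 8, 1] = (1 9)(2 3)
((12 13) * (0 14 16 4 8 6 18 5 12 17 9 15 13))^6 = (0 18 4)(5 8 14)(6 16 12)(9 13)(15 17) = [18, 1, 2, 3, 0, 8, 16, 7, 14, 13, 10, 11, 6, 9, 5, 17, 12, 15, 4]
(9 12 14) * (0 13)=[13, 1, 2, 3, 4, 5, 6, 7, 8, 12, 10, 11, 14, 0, 9]=(0 13)(9 12 14)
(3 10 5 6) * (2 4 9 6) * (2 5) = [0, 1, 4, 10, 9, 5, 3, 7, 8, 6, 2] = (2 4 9 6 3 10)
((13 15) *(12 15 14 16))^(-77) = [0, 1, 2, 3, 4, 5, 6, 7, 8, 9, 10, 11, 14, 12, 15, 16, 13] = (12 14 15 16 13)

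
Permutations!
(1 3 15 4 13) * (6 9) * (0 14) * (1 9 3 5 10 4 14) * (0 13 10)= (0 1 5)(3 15 14 13 9 6)(4 10)= [1, 5, 2, 15, 10, 0, 3, 7, 8, 6, 4, 11, 12, 9, 13, 14]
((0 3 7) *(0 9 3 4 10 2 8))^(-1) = (0 8 2 10 4)(3 9 7) = [8, 1, 10, 9, 0, 5, 6, 3, 2, 7, 4]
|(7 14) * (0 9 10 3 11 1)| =6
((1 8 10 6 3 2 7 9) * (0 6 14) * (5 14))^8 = (0 10 9 3 14 8 7 6 5 1 2) = [10, 2, 0, 14, 4, 1, 5, 6, 7, 3, 9, 11, 12, 13, 8]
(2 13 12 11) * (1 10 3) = (1 10 3)(2 13 12 11) = [0, 10, 13, 1, 4, 5, 6, 7, 8, 9, 3, 2, 11, 12]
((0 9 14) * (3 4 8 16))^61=(0 9 14)(3 4 8 16)=[9, 1, 2, 4, 8, 5, 6, 7, 16, 14, 10, 11, 12, 13, 0, 15, 3]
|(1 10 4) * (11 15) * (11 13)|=3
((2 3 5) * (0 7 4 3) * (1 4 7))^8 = (7)(0 4 5)(1 3 2) = [4, 3, 1, 2, 5, 0, 6, 7]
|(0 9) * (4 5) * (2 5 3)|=4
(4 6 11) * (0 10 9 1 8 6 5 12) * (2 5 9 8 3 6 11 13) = [10, 3, 5, 6, 9, 12, 13, 7, 11, 1, 8, 4, 0, 2] = (0 10 8 11 4 9 1 3 6 13 2 5 12)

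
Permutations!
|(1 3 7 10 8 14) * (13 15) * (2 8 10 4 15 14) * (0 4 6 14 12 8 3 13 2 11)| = 13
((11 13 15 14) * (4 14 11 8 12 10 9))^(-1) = (4 9 10 12 8 14)(11 15 13) = [0, 1, 2, 3, 9, 5, 6, 7, 14, 10, 12, 15, 8, 11, 4, 13]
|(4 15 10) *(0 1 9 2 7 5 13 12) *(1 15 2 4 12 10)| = 11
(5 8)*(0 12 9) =[12, 1, 2, 3, 4, 8, 6, 7, 5, 0, 10, 11, 9] =(0 12 9)(5 8)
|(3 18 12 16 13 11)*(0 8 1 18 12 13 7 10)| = 11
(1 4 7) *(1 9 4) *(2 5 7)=(2 5 7 9 4)=[0, 1, 5, 3, 2, 7, 6, 9, 8, 4]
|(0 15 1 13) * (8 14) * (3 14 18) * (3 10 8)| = |(0 15 1 13)(3 14)(8 18 10)| = 12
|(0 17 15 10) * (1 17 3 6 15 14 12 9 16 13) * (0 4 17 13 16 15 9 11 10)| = 30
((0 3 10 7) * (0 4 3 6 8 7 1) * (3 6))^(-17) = [1, 10, 2, 0, 7, 5, 4, 8, 6, 9, 3] = (0 1 10 3)(4 7 8 6)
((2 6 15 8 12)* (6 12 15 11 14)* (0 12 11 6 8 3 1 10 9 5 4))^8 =(0 1 11 5 15 12 10 14 4 3 2 9 8) =[1, 11, 9, 2, 3, 15, 6, 7, 0, 8, 14, 5, 10, 13, 4, 12]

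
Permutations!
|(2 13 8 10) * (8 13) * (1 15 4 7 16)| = |(1 15 4 7 16)(2 8 10)| = 15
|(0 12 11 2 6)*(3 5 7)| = 15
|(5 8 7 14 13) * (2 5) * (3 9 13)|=|(2 5 8 7 14 3 9 13)|=8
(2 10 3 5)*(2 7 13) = (2 10 3 5 7 13) = [0, 1, 10, 5, 4, 7, 6, 13, 8, 9, 3, 11, 12, 2]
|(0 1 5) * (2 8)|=|(0 1 5)(2 8)|=6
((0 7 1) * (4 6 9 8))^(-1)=(0 1 7)(4 8 9 6)=[1, 7, 2, 3, 8, 5, 4, 0, 9, 6]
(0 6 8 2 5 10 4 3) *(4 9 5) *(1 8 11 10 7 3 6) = (0 1 8 2 4 6 11 10 9 5 7 3) = [1, 8, 4, 0, 6, 7, 11, 3, 2, 5, 9, 10]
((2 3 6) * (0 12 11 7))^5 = (0 12 11 7)(2 6 3) = [12, 1, 6, 2, 4, 5, 3, 0, 8, 9, 10, 7, 11]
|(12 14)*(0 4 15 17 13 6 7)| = 14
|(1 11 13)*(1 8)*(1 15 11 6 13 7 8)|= 12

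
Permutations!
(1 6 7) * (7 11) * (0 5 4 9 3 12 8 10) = [5, 6, 2, 12, 9, 4, 11, 1, 10, 3, 0, 7, 8] = (0 5 4 9 3 12 8 10)(1 6 11 7)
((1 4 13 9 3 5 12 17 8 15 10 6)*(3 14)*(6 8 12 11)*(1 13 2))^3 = (3 6 14 11 9 5 13)(12 17) = [0, 1, 2, 6, 4, 13, 14, 7, 8, 5, 10, 9, 17, 3, 11, 15, 16, 12]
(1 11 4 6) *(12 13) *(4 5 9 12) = (1 11 5 9 12 13 4 6) = [0, 11, 2, 3, 6, 9, 1, 7, 8, 12, 10, 5, 13, 4]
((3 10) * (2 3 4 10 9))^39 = [0, 1, 2, 3, 10, 5, 6, 7, 8, 9, 4] = (4 10)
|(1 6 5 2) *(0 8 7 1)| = 7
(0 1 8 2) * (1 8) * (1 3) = [8, 3, 0, 1, 4, 5, 6, 7, 2] = (0 8 2)(1 3)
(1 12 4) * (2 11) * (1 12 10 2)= (1 10 2 11)(4 12)= [0, 10, 11, 3, 12, 5, 6, 7, 8, 9, 2, 1, 4]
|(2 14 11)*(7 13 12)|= 3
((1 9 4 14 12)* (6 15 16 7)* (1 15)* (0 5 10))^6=(1 16 14)(4 6 15)(7 12 9)=[0, 16, 2, 3, 6, 5, 15, 12, 8, 7, 10, 11, 9, 13, 1, 4, 14]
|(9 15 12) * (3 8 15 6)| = |(3 8 15 12 9 6)| = 6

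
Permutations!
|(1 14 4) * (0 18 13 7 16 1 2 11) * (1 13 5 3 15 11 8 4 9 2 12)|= |(0 18 5 3 15 11)(1 14 9 2 8 4 12)(7 16 13)|= 42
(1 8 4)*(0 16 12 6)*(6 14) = (0 16 12 14 6)(1 8 4) = [16, 8, 2, 3, 1, 5, 0, 7, 4, 9, 10, 11, 14, 13, 6, 15, 12]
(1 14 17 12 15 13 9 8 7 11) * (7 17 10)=[0, 14, 2, 3, 4, 5, 6, 11, 17, 8, 7, 1, 15, 9, 10, 13, 16, 12]=(1 14 10 7 11)(8 17 12 15 13 9)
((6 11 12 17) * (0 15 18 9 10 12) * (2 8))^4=(0 10 11 9 6 18 17 15 12)=[10, 1, 2, 3, 4, 5, 18, 7, 8, 6, 11, 9, 0, 13, 14, 12, 16, 15, 17]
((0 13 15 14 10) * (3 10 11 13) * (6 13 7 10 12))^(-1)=[10, 1, 2, 0, 4, 5, 12, 11, 8, 9, 7, 14, 3, 6, 15, 13]=(0 10 7 11 14 15 13 6 12 3)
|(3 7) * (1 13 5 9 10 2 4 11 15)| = |(1 13 5 9 10 2 4 11 15)(3 7)| = 18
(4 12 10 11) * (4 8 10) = (4 12)(8 10 11) = [0, 1, 2, 3, 12, 5, 6, 7, 10, 9, 11, 8, 4]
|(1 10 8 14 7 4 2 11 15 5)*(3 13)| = 10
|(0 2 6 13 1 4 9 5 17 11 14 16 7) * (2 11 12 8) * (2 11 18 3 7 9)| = 40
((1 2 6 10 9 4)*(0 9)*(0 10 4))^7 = [9, 4, 1, 3, 6, 5, 2, 7, 8, 0, 10] = (10)(0 9)(1 4 6 2)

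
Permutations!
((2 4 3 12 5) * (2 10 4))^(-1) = [0, 1, 2, 4, 10, 12, 6, 7, 8, 9, 5, 11, 3] = (3 4 10 5 12)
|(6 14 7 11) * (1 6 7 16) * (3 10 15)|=|(1 6 14 16)(3 10 15)(7 11)|=12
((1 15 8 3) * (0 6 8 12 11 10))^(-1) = (0 10 11 12 15 1 3 8 6) = [10, 3, 2, 8, 4, 5, 0, 7, 6, 9, 11, 12, 15, 13, 14, 1]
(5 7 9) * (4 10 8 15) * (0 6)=(0 6)(4 10 8 15)(5 7 9)=[6, 1, 2, 3, 10, 7, 0, 9, 15, 5, 8, 11, 12, 13, 14, 4]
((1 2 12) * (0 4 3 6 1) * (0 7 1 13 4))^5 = [0, 2, 12, 6, 3, 5, 13, 1, 8, 9, 10, 11, 7, 4] = (1 2 12 7)(3 6 13 4)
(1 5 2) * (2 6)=(1 5 6 2)=[0, 5, 1, 3, 4, 6, 2]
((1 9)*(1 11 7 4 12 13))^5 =(1 12 7 9 13 4 11) =[0, 12, 2, 3, 11, 5, 6, 9, 8, 13, 10, 1, 7, 4]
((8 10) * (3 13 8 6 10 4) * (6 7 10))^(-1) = (3 4 8 13)(7 10) = [0, 1, 2, 4, 8, 5, 6, 10, 13, 9, 7, 11, 12, 3]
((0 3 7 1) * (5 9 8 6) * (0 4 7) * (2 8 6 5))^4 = (1 4 7)(2 6 9 5 8) = [0, 4, 6, 3, 7, 8, 9, 1, 2, 5]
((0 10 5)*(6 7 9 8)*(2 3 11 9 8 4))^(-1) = (0 5 10)(2 4 9 11 3)(6 8 7) = [5, 1, 4, 2, 9, 10, 8, 6, 7, 11, 0, 3]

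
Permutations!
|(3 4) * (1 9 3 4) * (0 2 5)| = 3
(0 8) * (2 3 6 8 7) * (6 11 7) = (0 6 8)(2 3 11 7) = [6, 1, 3, 11, 4, 5, 8, 2, 0, 9, 10, 7]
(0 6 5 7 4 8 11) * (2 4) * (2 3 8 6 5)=(0 5 7 3 8 11)(2 4 6)=[5, 1, 4, 8, 6, 7, 2, 3, 11, 9, 10, 0]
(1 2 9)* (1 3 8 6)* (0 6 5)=(0 6 1 2 9 3 8 5)=[6, 2, 9, 8, 4, 0, 1, 7, 5, 3]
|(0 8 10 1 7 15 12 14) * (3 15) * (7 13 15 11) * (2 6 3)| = |(0 8 10 1 13 15 12 14)(2 6 3 11 7)| = 40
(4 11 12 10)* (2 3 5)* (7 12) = (2 3 5)(4 11 7 12 10) = [0, 1, 3, 5, 11, 2, 6, 12, 8, 9, 4, 7, 10]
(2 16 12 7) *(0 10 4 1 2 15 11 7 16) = (0 10 4 1 2)(7 15 11)(12 16) = [10, 2, 0, 3, 1, 5, 6, 15, 8, 9, 4, 7, 16, 13, 14, 11, 12]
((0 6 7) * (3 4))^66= [0, 1, 2, 3, 4, 5, 6, 7]= (7)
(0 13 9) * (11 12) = [13, 1, 2, 3, 4, 5, 6, 7, 8, 0, 10, 12, 11, 9] = (0 13 9)(11 12)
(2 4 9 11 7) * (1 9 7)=(1 9 11)(2 4 7)=[0, 9, 4, 3, 7, 5, 6, 2, 8, 11, 10, 1]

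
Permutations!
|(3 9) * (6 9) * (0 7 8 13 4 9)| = 8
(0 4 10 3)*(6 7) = [4, 1, 2, 0, 10, 5, 7, 6, 8, 9, 3] = (0 4 10 3)(6 7)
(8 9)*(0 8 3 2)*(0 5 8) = (2 5 8 9 3) = [0, 1, 5, 2, 4, 8, 6, 7, 9, 3]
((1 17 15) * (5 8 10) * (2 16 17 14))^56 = (1 2 17)(5 10 8)(14 16 15) = [0, 2, 17, 3, 4, 10, 6, 7, 5, 9, 8, 11, 12, 13, 16, 14, 15, 1]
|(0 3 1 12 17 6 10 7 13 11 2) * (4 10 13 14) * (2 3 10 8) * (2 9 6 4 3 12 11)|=15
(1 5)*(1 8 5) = [0, 1, 2, 3, 4, 8, 6, 7, 5] = (5 8)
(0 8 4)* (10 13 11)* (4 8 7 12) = [7, 1, 2, 3, 0, 5, 6, 12, 8, 9, 13, 10, 4, 11] = (0 7 12 4)(10 13 11)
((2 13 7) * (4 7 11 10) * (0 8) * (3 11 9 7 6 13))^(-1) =[8, 1, 7, 2, 10, 5, 4, 9, 0, 13, 11, 3, 12, 6] =(0 8)(2 7 9 13 6 4 10 11 3)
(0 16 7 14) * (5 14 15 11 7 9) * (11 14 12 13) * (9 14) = (0 16 14)(5 12 13 11 7 15 9) = [16, 1, 2, 3, 4, 12, 6, 15, 8, 5, 10, 7, 13, 11, 0, 9, 14]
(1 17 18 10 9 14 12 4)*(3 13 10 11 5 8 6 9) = (1 17 18 11 5 8 6 9 14 12 4)(3 13 10) = [0, 17, 2, 13, 1, 8, 9, 7, 6, 14, 3, 5, 4, 10, 12, 15, 16, 18, 11]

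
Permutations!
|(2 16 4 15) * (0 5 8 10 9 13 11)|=28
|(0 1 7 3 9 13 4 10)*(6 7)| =9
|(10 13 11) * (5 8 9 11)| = 6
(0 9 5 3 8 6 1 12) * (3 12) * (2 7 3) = [9, 2, 7, 8, 4, 12, 1, 3, 6, 5, 10, 11, 0] = (0 9 5 12)(1 2 7 3 8 6)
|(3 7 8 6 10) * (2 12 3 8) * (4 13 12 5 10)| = |(2 5 10 8 6 4 13 12 3 7)| = 10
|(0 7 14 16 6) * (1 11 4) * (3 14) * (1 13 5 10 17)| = |(0 7 3 14 16 6)(1 11 4 13 5 10 17)| = 42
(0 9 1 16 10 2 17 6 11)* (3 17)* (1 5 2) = (0 9 5 2 3 17 6 11)(1 16 10) = [9, 16, 3, 17, 4, 2, 11, 7, 8, 5, 1, 0, 12, 13, 14, 15, 10, 6]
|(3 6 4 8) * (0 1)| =|(0 1)(3 6 4 8)| =4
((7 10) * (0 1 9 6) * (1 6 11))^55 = (0 6)(1 9 11)(7 10) = [6, 9, 2, 3, 4, 5, 0, 10, 8, 11, 7, 1]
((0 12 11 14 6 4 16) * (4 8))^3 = (0 14 4 12 6 16 11 8) = [14, 1, 2, 3, 12, 5, 16, 7, 0, 9, 10, 8, 6, 13, 4, 15, 11]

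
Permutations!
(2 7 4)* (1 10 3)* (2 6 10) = [0, 2, 7, 1, 6, 5, 10, 4, 8, 9, 3] = (1 2 7 4 6 10 3)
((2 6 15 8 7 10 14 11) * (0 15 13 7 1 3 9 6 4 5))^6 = [6, 10, 1, 14, 3, 9, 2, 5, 7, 11, 0, 8, 12, 4, 15, 13] = (0 6 2 1 10)(3 14 15 13 4)(5 9 11 8 7)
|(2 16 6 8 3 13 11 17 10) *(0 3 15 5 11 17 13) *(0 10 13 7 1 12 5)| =|(0 3 10 2 16 6 8 15)(1 12 5 11 7)(13 17)| =40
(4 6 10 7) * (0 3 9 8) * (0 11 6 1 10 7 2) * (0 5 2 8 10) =(0 3 9 10 8 11 6 7 4 1)(2 5) =[3, 0, 5, 9, 1, 2, 7, 4, 11, 10, 8, 6]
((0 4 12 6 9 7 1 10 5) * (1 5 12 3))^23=(0 1 6 5 3 12 7 4 10 9)=[1, 6, 2, 12, 10, 3, 5, 4, 8, 0, 9, 11, 7]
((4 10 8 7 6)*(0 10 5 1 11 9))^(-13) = (0 1 6 10 11 4 8 9 5 7) = [1, 6, 2, 3, 8, 7, 10, 0, 9, 5, 11, 4]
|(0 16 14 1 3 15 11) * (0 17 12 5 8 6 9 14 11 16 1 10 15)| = |(0 1 3)(5 8 6 9 14 10 15 16 11 17 12)| = 33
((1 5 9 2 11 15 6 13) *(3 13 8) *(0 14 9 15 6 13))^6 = (0 8 11 9)(1 15)(2 14 3 6)(5 13) = [8, 15, 14, 6, 4, 13, 2, 7, 11, 0, 10, 9, 12, 5, 3, 1]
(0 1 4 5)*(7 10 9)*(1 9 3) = (0 9 7 10 3 1 4 5) = [9, 4, 2, 1, 5, 0, 6, 10, 8, 7, 3]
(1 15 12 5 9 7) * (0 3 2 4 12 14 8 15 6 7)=[3, 6, 4, 2, 12, 9, 7, 1, 15, 0, 10, 11, 5, 13, 8, 14]=(0 3 2 4 12 5 9)(1 6 7)(8 15 14)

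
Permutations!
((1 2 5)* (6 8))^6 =(8) =[0, 1, 2, 3, 4, 5, 6, 7, 8]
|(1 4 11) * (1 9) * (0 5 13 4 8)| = 8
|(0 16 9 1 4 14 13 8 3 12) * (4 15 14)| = 10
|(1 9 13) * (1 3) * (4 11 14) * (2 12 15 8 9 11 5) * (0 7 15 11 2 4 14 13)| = 30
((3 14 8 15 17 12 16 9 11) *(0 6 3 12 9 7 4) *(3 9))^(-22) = (0 9 12 7)(3 15 14 17 8)(4 6 11 16) = [9, 1, 2, 15, 6, 5, 11, 0, 3, 12, 10, 16, 7, 13, 17, 14, 4, 8]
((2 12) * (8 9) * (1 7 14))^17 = (1 14 7)(2 12)(8 9) = [0, 14, 12, 3, 4, 5, 6, 1, 9, 8, 10, 11, 2, 13, 7]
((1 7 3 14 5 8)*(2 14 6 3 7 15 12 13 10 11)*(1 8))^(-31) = (1 11 15 2 12 14 13 5 10)(3 6) = [0, 11, 12, 6, 4, 10, 3, 7, 8, 9, 1, 15, 14, 5, 13, 2]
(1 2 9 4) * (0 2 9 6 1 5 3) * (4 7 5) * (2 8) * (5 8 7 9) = [7, 5, 6, 0, 4, 3, 1, 8, 2, 9] = (9)(0 7 8 2 6 1 5 3)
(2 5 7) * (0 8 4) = (0 8 4)(2 5 7) = [8, 1, 5, 3, 0, 7, 6, 2, 4]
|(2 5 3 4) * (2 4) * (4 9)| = 6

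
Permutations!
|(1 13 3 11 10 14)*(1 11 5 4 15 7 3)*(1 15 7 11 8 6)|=|(1 13 15 11 10 14 8 6)(3 5 4 7)|=8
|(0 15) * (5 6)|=2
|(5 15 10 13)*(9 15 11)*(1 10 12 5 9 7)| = |(1 10 13 9 15 12 5 11 7)| = 9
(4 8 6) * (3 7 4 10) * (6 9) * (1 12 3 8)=(1 12 3 7 4)(6 10 8 9)=[0, 12, 2, 7, 1, 5, 10, 4, 9, 6, 8, 11, 3]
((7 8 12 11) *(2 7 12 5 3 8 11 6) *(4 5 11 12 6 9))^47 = (2 8 4 7 11 5 12 6 3 9) = [0, 1, 8, 9, 7, 12, 3, 11, 4, 2, 10, 5, 6]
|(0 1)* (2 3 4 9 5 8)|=6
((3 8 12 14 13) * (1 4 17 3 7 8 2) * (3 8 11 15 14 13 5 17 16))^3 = [0, 3, 16, 4, 2, 12, 6, 14, 7, 9, 10, 5, 11, 15, 8, 17, 1, 13] = (1 3 4 2 16)(5 12 11)(7 14 8)(13 15 17)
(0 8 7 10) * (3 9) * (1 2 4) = (0 8 7 10)(1 2 4)(3 9) = [8, 2, 4, 9, 1, 5, 6, 10, 7, 3, 0]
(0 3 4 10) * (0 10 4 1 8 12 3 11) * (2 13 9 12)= [11, 8, 13, 1, 4, 5, 6, 7, 2, 12, 10, 0, 3, 9]= (0 11)(1 8 2 13 9 12 3)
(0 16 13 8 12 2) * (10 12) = (0 16 13 8 10 12 2) = [16, 1, 0, 3, 4, 5, 6, 7, 10, 9, 12, 11, 2, 8, 14, 15, 13]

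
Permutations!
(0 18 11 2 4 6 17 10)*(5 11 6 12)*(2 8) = (0 18 6 17 10)(2 4 12 5 11 8) = [18, 1, 4, 3, 12, 11, 17, 7, 2, 9, 0, 8, 5, 13, 14, 15, 16, 10, 6]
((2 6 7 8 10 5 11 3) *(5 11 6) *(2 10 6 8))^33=(11)(2 6 5 7 8)=[0, 1, 6, 3, 4, 7, 5, 8, 2, 9, 10, 11]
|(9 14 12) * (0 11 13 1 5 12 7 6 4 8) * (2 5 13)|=22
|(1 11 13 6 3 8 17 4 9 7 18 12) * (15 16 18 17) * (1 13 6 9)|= |(1 11 6 3 8 15 16 18 12 13 9 7 17 4)|= 14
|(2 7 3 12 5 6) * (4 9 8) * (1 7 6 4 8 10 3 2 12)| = 10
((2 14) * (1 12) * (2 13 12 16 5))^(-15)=(1 12 13 14 2 5 16)=[0, 12, 5, 3, 4, 16, 6, 7, 8, 9, 10, 11, 13, 14, 2, 15, 1]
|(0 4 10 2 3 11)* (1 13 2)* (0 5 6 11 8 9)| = |(0 4 10 1 13 2 3 8 9)(5 6 11)| = 9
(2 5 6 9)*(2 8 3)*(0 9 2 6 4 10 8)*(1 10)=(0 9)(1 10 8 3 6 2 5 4)=[9, 10, 5, 6, 1, 4, 2, 7, 3, 0, 8]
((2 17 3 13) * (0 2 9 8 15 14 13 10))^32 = (0 17 10 2 3)(8 14 9 15 13) = [17, 1, 3, 0, 4, 5, 6, 7, 14, 15, 2, 11, 12, 8, 9, 13, 16, 10]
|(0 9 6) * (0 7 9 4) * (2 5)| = |(0 4)(2 5)(6 7 9)| = 6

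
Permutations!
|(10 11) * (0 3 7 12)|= 4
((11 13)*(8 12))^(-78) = [0, 1, 2, 3, 4, 5, 6, 7, 8, 9, 10, 11, 12, 13] = (13)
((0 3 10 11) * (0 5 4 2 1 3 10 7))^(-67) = (0 2 10 1 11 3 5 7 4) = [2, 11, 10, 5, 0, 7, 6, 4, 8, 9, 1, 3]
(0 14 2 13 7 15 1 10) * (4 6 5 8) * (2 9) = (0 14 9 2 13 7 15 1 10)(4 6 5 8) = [14, 10, 13, 3, 6, 8, 5, 15, 4, 2, 0, 11, 12, 7, 9, 1]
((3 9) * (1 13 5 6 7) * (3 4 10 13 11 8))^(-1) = [0, 7, 2, 8, 9, 13, 5, 6, 11, 3, 4, 1, 12, 10] = (1 7 6 5 13 10 4 9 3 8 11)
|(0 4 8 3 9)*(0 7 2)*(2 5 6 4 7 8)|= 6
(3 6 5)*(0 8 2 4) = (0 8 2 4)(3 6 5) = [8, 1, 4, 6, 0, 3, 5, 7, 2]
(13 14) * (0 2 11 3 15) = (0 2 11 3 15)(13 14) = [2, 1, 11, 15, 4, 5, 6, 7, 8, 9, 10, 3, 12, 14, 13, 0]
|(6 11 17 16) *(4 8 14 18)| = |(4 8 14 18)(6 11 17 16)| = 4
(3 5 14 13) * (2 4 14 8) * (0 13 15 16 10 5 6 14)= (0 13 3 6 14 15 16 10 5 8 2 4)= [13, 1, 4, 6, 0, 8, 14, 7, 2, 9, 5, 11, 12, 3, 15, 16, 10]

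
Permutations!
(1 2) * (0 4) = (0 4)(1 2) = [4, 2, 1, 3, 0]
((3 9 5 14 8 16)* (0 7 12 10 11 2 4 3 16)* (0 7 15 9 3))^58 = [2, 1, 10, 3, 11, 15, 6, 14, 5, 0, 7, 12, 8, 13, 9, 4, 16] = (16)(0 2 10 7 14 9)(4 11 12 8 5 15)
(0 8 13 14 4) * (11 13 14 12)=(0 8 14 4)(11 13 12)=[8, 1, 2, 3, 0, 5, 6, 7, 14, 9, 10, 13, 11, 12, 4]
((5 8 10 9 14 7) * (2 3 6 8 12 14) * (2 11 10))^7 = [0, 1, 8, 2, 4, 7, 3, 14, 6, 11, 9, 10, 5, 13, 12] = (2 8 6 3)(5 7 14 12)(9 11 10)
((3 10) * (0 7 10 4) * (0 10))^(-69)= (10)(0 7)= [7, 1, 2, 3, 4, 5, 6, 0, 8, 9, 10]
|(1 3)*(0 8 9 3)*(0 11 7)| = 7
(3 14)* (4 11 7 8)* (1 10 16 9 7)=(1 10 16 9 7 8 4 11)(3 14)=[0, 10, 2, 14, 11, 5, 6, 8, 4, 7, 16, 1, 12, 13, 3, 15, 9]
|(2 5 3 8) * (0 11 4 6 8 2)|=15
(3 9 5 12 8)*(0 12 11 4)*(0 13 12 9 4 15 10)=(0 9 5 11 15 10)(3 4 13 12 8)=[9, 1, 2, 4, 13, 11, 6, 7, 3, 5, 0, 15, 8, 12, 14, 10]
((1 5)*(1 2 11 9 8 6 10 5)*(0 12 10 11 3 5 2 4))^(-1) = (0 4 5 3 2 10 12)(6 8 9 11) = [4, 1, 10, 2, 5, 3, 8, 7, 9, 11, 12, 6, 0]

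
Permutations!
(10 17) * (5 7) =[0, 1, 2, 3, 4, 7, 6, 5, 8, 9, 17, 11, 12, 13, 14, 15, 16, 10] =(5 7)(10 17)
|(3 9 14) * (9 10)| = |(3 10 9 14)| = 4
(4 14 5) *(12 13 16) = (4 14 5)(12 13 16) = [0, 1, 2, 3, 14, 4, 6, 7, 8, 9, 10, 11, 13, 16, 5, 15, 12]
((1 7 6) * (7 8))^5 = (1 8 7 6) = [0, 8, 2, 3, 4, 5, 1, 6, 7]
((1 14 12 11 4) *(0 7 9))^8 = (0 9 7)(1 11 14 4 12) = [9, 11, 2, 3, 12, 5, 6, 0, 8, 7, 10, 14, 1, 13, 4]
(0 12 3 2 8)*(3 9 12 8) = (0 8)(2 3)(9 12) = [8, 1, 3, 2, 4, 5, 6, 7, 0, 12, 10, 11, 9]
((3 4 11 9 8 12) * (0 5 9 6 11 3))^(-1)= (0 12 8 9 5)(3 4)(6 11)= [12, 1, 2, 4, 3, 0, 11, 7, 9, 5, 10, 6, 8]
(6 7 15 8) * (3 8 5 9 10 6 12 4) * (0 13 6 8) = (0 13 6 7 15 5 9 10 8 12 4 3) = [13, 1, 2, 0, 3, 9, 7, 15, 12, 10, 8, 11, 4, 6, 14, 5]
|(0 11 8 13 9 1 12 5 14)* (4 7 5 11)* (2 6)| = |(0 4 7 5 14)(1 12 11 8 13 9)(2 6)| = 30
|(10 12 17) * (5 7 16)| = 3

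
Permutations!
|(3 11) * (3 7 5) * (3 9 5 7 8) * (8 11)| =2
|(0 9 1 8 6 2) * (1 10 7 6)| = 6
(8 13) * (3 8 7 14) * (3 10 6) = (3 8 13 7 14 10 6) = [0, 1, 2, 8, 4, 5, 3, 14, 13, 9, 6, 11, 12, 7, 10]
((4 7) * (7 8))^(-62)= (4 8 7)= [0, 1, 2, 3, 8, 5, 6, 4, 7]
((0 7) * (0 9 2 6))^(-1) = (0 6 2 9 7) = [6, 1, 9, 3, 4, 5, 2, 0, 8, 7]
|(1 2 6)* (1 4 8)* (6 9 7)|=|(1 2 9 7 6 4 8)|=7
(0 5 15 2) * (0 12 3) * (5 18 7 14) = [18, 1, 12, 0, 4, 15, 6, 14, 8, 9, 10, 11, 3, 13, 5, 2, 16, 17, 7] = (0 18 7 14 5 15 2 12 3)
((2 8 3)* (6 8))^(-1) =[0, 1, 3, 8, 4, 5, 2, 7, 6] =(2 3 8 6)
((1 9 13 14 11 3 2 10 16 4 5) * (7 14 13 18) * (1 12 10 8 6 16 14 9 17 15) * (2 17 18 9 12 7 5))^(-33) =[0, 1, 6, 3, 8, 5, 4, 7, 16, 9, 10, 11, 12, 13, 14, 15, 2, 17, 18] =(18)(2 6 4 8 16)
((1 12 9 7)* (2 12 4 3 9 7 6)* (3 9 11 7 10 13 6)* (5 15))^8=[0, 9, 13, 7, 3, 5, 10, 4, 8, 11, 2, 1, 6, 12, 14, 15]=(15)(1 9 11)(2 13 12 6 10)(3 7 4)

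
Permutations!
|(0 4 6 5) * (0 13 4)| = |(4 6 5 13)| = 4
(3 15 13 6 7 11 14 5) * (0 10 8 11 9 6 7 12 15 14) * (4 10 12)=(0 12 15 13 7 9 6 4 10 8 11)(3 14 5)=[12, 1, 2, 14, 10, 3, 4, 9, 11, 6, 8, 0, 15, 7, 5, 13]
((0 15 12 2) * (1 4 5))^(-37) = (0 2 12 15)(1 5 4) = [2, 5, 12, 3, 1, 4, 6, 7, 8, 9, 10, 11, 15, 13, 14, 0]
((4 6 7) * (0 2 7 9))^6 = (9) = [0, 1, 2, 3, 4, 5, 6, 7, 8, 9]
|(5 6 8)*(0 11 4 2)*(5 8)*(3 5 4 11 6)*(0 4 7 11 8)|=10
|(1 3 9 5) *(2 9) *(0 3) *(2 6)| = |(0 3 6 2 9 5 1)| = 7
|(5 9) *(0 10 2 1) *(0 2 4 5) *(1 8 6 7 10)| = 10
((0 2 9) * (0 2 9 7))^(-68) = [0, 1, 2, 3, 4, 5, 6, 7, 8, 9] = (9)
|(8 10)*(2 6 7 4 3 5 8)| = |(2 6 7 4 3 5 8 10)| = 8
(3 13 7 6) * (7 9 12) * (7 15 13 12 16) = (3 12 15 13 9 16 7 6) = [0, 1, 2, 12, 4, 5, 3, 6, 8, 16, 10, 11, 15, 9, 14, 13, 7]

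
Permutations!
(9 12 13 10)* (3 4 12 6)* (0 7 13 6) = (0 7 13 10 9)(3 4 12 6) = [7, 1, 2, 4, 12, 5, 3, 13, 8, 0, 9, 11, 6, 10]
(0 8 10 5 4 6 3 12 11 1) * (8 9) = (0 9 8 10 5 4 6 3 12 11 1) = [9, 0, 2, 12, 6, 4, 3, 7, 10, 8, 5, 1, 11]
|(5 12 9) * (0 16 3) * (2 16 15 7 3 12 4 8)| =28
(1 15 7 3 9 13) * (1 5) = [0, 15, 2, 9, 4, 1, 6, 3, 8, 13, 10, 11, 12, 5, 14, 7] = (1 15 7 3 9 13 5)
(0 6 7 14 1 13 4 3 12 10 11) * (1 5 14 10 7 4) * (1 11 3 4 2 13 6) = (0 1 6 2 13 11)(3 12 7 10)(5 14) = [1, 6, 13, 12, 4, 14, 2, 10, 8, 9, 3, 0, 7, 11, 5]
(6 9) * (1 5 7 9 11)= (1 5 7 9 6 11)= [0, 5, 2, 3, 4, 7, 11, 9, 8, 6, 10, 1]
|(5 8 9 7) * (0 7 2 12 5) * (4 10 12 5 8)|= 14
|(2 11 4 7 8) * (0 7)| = 6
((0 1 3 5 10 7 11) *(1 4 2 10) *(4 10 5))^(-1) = (0 11 7 10)(1 5 2 4 3) = [11, 5, 4, 1, 3, 2, 6, 10, 8, 9, 0, 7]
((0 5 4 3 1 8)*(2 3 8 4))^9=(0 2 1 8 5 3 4)=[2, 8, 1, 4, 0, 3, 6, 7, 5]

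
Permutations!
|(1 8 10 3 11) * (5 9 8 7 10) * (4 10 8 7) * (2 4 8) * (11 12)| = |(1 8 5 9 7 2 4 10 3 12 11)| = 11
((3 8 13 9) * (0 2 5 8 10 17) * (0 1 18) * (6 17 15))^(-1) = (0 18 1 17 6 15 10 3 9 13 8 5 2) = [18, 17, 0, 9, 4, 2, 15, 7, 5, 13, 3, 11, 12, 8, 14, 10, 16, 6, 1]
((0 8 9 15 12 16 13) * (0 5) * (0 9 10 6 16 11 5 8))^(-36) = (5 11 12 15 9)(6 10 8 13 16) = [0, 1, 2, 3, 4, 11, 10, 7, 13, 5, 8, 12, 15, 16, 14, 9, 6]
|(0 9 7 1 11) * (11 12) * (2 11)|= |(0 9 7 1 12 2 11)|= 7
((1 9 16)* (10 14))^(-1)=(1 16 9)(10 14)=[0, 16, 2, 3, 4, 5, 6, 7, 8, 1, 14, 11, 12, 13, 10, 15, 9]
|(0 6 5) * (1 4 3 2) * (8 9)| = 12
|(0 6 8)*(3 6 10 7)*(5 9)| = 6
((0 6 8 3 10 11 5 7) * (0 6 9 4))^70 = (11)(0 9 4) = [9, 1, 2, 3, 0, 5, 6, 7, 8, 4, 10, 11]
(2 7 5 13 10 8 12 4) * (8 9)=(2 7 5 13 10 9 8 12 4)=[0, 1, 7, 3, 2, 13, 6, 5, 12, 8, 9, 11, 4, 10]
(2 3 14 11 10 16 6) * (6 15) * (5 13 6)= (2 3 14 11 10 16 15 5 13 6)= [0, 1, 3, 14, 4, 13, 2, 7, 8, 9, 16, 10, 12, 6, 11, 5, 15]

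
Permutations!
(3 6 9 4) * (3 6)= (4 6 9)= [0, 1, 2, 3, 6, 5, 9, 7, 8, 4]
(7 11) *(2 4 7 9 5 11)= (2 4 7)(5 11 9)= [0, 1, 4, 3, 7, 11, 6, 2, 8, 5, 10, 9]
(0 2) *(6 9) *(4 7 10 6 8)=(0 2)(4 7 10 6 9 8)=[2, 1, 0, 3, 7, 5, 9, 10, 4, 8, 6]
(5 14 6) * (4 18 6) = [0, 1, 2, 3, 18, 14, 5, 7, 8, 9, 10, 11, 12, 13, 4, 15, 16, 17, 6] = (4 18 6 5 14)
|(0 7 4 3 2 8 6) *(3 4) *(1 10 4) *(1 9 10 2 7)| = |(0 1 2 8 6)(3 7)(4 9 10)| = 30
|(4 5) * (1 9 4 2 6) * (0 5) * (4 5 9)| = 7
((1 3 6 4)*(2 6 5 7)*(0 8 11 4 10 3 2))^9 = (0 5 10 2 4 8 7 3 6 1 11) = [5, 11, 4, 6, 8, 10, 1, 3, 7, 9, 2, 0]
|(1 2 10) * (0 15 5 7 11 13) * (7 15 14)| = 30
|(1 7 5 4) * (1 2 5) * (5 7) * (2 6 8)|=|(1 5 4 6 8 2 7)|=7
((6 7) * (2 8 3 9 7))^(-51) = (2 9)(3 6)(7 8) = [0, 1, 9, 6, 4, 5, 3, 8, 7, 2]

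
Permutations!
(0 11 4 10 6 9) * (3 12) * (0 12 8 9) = (0 11 4 10 6)(3 8 9 12) = [11, 1, 2, 8, 10, 5, 0, 7, 9, 12, 6, 4, 3]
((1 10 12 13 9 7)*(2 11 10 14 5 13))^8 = (1 5 9)(7 14 13) = [0, 5, 2, 3, 4, 9, 6, 14, 8, 1, 10, 11, 12, 7, 13]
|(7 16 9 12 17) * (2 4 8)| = |(2 4 8)(7 16 9 12 17)| = 15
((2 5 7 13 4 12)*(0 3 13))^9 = [3, 1, 5, 13, 12, 7, 6, 0, 8, 9, 10, 11, 2, 4] = (0 3 13 4 12 2 5 7)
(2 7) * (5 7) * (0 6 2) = (0 6 2 5 7) = [6, 1, 5, 3, 4, 7, 2, 0]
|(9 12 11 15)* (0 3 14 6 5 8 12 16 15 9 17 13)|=|(0 3 14 6 5 8 12 11 9 16 15 17 13)|=13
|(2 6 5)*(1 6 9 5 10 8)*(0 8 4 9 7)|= |(0 8 1 6 10 4 9 5 2 7)|= 10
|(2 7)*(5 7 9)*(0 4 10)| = |(0 4 10)(2 9 5 7)| = 12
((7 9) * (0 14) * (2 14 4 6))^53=(0 2 4 14 6)(7 9)=[2, 1, 4, 3, 14, 5, 0, 9, 8, 7, 10, 11, 12, 13, 6]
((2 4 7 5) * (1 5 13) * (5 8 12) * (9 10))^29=[0, 4, 8, 3, 12, 1, 6, 5, 7, 10, 9, 11, 13, 2]=(1 4 12 13 2 8 7 5)(9 10)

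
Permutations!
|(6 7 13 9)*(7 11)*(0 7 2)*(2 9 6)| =|(0 7 13 6 11 9 2)| =7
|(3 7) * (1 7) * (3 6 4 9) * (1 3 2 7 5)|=|(1 5)(2 7 6 4 9)|=10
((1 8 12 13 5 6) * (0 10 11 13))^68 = (0 6 10 1 11 8 13 12 5) = [6, 11, 2, 3, 4, 0, 10, 7, 13, 9, 1, 8, 5, 12]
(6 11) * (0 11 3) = (0 11 6 3) = [11, 1, 2, 0, 4, 5, 3, 7, 8, 9, 10, 6]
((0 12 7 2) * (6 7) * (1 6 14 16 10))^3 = (0 16 6)(1 2 14)(7 12 10) = [16, 2, 14, 3, 4, 5, 0, 12, 8, 9, 7, 11, 10, 13, 1, 15, 6]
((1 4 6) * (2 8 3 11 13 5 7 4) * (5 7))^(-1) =(1 6 4 7 13 11 3 8 2) =[0, 6, 1, 8, 7, 5, 4, 13, 2, 9, 10, 3, 12, 11]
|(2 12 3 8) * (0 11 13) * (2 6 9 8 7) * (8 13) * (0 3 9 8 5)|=|(0 11 5)(2 12 9 13 3 7)(6 8)|=6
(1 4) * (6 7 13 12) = (1 4)(6 7 13 12) = [0, 4, 2, 3, 1, 5, 7, 13, 8, 9, 10, 11, 6, 12]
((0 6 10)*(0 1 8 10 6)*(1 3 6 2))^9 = (1 3)(2 10)(6 8) = [0, 3, 10, 1, 4, 5, 8, 7, 6, 9, 2]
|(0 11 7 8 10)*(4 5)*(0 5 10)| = 12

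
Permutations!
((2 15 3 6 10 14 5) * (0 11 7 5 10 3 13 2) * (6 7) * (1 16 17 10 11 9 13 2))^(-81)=(0 3 14 16 9 7 11 17 13 5 6 10 1)(2 15)=[3, 0, 15, 14, 4, 6, 10, 11, 8, 7, 1, 17, 12, 5, 16, 2, 9, 13]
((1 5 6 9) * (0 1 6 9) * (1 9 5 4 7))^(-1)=(0 6 9)(1 7 4)=[6, 7, 2, 3, 1, 5, 9, 4, 8, 0]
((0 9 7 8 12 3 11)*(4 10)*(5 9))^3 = (0 7 3 5 8 11 9 12)(4 10) = [7, 1, 2, 5, 10, 8, 6, 3, 11, 12, 4, 9, 0]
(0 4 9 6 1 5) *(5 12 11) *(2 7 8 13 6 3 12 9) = [4, 9, 7, 12, 2, 0, 1, 8, 13, 3, 10, 5, 11, 6] = (0 4 2 7 8 13 6 1 9 3 12 11 5)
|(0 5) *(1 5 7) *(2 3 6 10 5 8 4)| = |(0 7 1 8 4 2 3 6 10 5)| = 10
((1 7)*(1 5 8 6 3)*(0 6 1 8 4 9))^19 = (0 6 3 8 1 7 5 4 9) = [6, 7, 2, 8, 9, 4, 3, 5, 1, 0]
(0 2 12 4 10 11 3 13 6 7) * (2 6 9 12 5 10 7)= (0 6 2 5 10 11 3 13 9 12 4 7)= [6, 1, 5, 13, 7, 10, 2, 0, 8, 12, 11, 3, 4, 9]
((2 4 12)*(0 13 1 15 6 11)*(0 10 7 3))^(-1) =(0 3 7 10 11 6 15 1 13)(2 12 4) =[3, 13, 12, 7, 2, 5, 15, 10, 8, 9, 11, 6, 4, 0, 14, 1]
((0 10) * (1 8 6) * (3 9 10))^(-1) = (0 10 9 3)(1 6 8) = [10, 6, 2, 0, 4, 5, 8, 7, 1, 3, 9]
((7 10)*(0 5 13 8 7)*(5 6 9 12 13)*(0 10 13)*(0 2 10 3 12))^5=(0 9 6)(2 10 3 12)(7 8 13)=[9, 1, 10, 12, 4, 5, 0, 8, 13, 6, 3, 11, 2, 7]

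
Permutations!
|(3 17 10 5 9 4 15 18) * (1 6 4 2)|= |(1 6 4 15 18 3 17 10 5 9 2)|= 11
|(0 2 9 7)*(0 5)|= 5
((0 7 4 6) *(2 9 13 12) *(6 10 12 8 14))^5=(0 2 6 12 14 10 8 4 13 7 9)=[2, 1, 6, 3, 13, 5, 12, 9, 4, 0, 8, 11, 14, 7, 10]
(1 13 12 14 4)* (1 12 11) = (1 13 11)(4 12 14) = [0, 13, 2, 3, 12, 5, 6, 7, 8, 9, 10, 1, 14, 11, 4]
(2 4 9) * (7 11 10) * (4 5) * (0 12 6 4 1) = [12, 0, 5, 3, 9, 1, 4, 11, 8, 2, 7, 10, 6] = (0 12 6 4 9 2 5 1)(7 11 10)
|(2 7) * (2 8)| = |(2 7 8)| = 3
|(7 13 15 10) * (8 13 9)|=|(7 9 8 13 15 10)|=6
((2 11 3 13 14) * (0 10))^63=(0 10)(2 13 11 14 3)=[10, 1, 13, 2, 4, 5, 6, 7, 8, 9, 0, 14, 12, 11, 3]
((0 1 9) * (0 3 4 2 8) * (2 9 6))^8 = [2, 8, 1, 9, 3, 5, 0, 7, 6, 4] = (0 2 1 8 6)(3 9 4)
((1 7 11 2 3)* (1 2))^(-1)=[0, 11, 3, 2, 4, 5, 6, 1, 8, 9, 10, 7]=(1 11 7)(2 3)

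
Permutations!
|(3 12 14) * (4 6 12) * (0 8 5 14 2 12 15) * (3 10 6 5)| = |(0 8 3 4 5 14 10 6 15)(2 12)| = 18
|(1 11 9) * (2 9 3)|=|(1 11 3 2 9)|=5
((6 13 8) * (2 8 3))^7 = (2 6 3 8 13) = [0, 1, 6, 8, 4, 5, 3, 7, 13, 9, 10, 11, 12, 2]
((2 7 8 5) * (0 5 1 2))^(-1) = (0 5)(1 8 7 2) = [5, 8, 1, 3, 4, 0, 6, 2, 7]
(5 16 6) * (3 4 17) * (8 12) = [0, 1, 2, 4, 17, 16, 5, 7, 12, 9, 10, 11, 8, 13, 14, 15, 6, 3] = (3 4 17)(5 16 6)(8 12)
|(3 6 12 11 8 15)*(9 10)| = |(3 6 12 11 8 15)(9 10)| = 6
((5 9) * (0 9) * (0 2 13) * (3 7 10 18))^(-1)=(0 13 2 5 9)(3 18 10 7)=[13, 1, 5, 18, 4, 9, 6, 3, 8, 0, 7, 11, 12, 2, 14, 15, 16, 17, 10]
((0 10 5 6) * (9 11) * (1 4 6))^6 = [0, 1, 2, 3, 4, 5, 6, 7, 8, 9, 10, 11] = (11)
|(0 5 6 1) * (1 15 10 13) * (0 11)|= |(0 5 6 15 10 13 1 11)|= 8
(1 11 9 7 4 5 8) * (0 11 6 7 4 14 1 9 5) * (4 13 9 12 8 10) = (0 11 5 10 4)(1 6 7 14)(8 12)(9 13) = [11, 6, 2, 3, 0, 10, 7, 14, 12, 13, 4, 5, 8, 9, 1]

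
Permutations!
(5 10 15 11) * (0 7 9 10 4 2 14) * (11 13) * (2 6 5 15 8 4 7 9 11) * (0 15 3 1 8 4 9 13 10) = (0 13 2 14 15 10 4 6 5 7 11 3 1 8 9) = [13, 8, 14, 1, 6, 7, 5, 11, 9, 0, 4, 3, 12, 2, 15, 10]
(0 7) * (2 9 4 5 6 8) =(0 7)(2 9 4 5 6 8) =[7, 1, 9, 3, 5, 6, 8, 0, 2, 4]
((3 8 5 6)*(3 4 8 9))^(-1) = (3 9)(4 6 5 8) = [0, 1, 2, 9, 6, 8, 5, 7, 4, 3]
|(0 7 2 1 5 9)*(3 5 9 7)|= |(0 3 5 7 2 1 9)|= 7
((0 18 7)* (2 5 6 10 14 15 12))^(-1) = (0 7 18)(2 12 15 14 10 6 5) = [7, 1, 12, 3, 4, 2, 5, 18, 8, 9, 6, 11, 15, 13, 10, 14, 16, 17, 0]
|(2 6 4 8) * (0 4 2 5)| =|(0 4 8 5)(2 6)| =4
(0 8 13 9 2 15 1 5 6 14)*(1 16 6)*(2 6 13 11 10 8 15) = (0 15 16 13 9 6 14)(1 5)(8 11 10) = [15, 5, 2, 3, 4, 1, 14, 7, 11, 6, 8, 10, 12, 9, 0, 16, 13]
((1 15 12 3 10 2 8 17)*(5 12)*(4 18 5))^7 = (1 10 18 17 3 4 8 12 15 2 5) = [0, 10, 5, 4, 8, 1, 6, 7, 12, 9, 18, 11, 15, 13, 14, 2, 16, 3, 17]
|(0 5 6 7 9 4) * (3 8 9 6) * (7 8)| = 8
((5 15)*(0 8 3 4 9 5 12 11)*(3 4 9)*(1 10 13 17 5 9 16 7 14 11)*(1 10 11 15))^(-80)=(0 13 7)(1 12 3)(4 5 15)(8 17 14)(10 16 11)=[13, 12, 2, 1, 5, 15, 6, 0, 17, 9, 16, 10, 3, 7, 8, 4, 11, 14]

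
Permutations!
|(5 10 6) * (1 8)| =6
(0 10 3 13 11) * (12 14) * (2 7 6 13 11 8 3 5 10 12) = (0 12 14 2 7 6 13 8 3 11)(5 10) = [12, 1, 7, 11, 4, 10, 13, 6, 3, 9, 5, 0, 14, 8, 2]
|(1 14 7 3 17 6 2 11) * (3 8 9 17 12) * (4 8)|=|(1 14 7 4 8 9 17 6 2 11)(3 12)|=10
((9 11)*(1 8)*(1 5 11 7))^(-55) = (1 7 9 11 5 8) = [0, 7, 2, 3, 4, 8, 6, 9, 1, 11, 10, 5]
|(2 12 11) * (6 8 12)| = |(2 6 8 12 11)| = 5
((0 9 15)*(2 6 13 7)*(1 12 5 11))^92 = [15, 1, 2, 3, 4, 5, 6, 7, 8, 0, 10, 11, 12, 13, 14, 9] = (0 15 9)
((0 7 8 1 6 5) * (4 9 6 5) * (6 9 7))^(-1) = (9)(0 5 1 8 7 4 6) = [5, 8, 2, 3, 6, 1, 0, 4, 7, 9]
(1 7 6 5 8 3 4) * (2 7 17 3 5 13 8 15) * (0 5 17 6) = (0 5 15 2 7)(1 6 13 8 17 3 4) = [5, 6, 7, 4, 1, 15, 13, 0, 17, 9, 10, 11, 12, 8, 14, 2, 16, 3]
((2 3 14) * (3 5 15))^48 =(2 3 5 14 15) =[0, 1, 3, 5, 4, 14, 6, 7, 8, 9, 10, 11, 12, 13, 15, 2]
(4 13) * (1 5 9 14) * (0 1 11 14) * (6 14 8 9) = (0 1 5 6 14 11 8 9)(4 13) = [1, 5, 2, 3, 13, 6, 14, 7, 9, 0, 10, 8, 12, 4, 11]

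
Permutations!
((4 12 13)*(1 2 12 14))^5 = (1 14 4 13 12 2) = [0, 14, 1, 3, 13, 5, 6, 7, 8, 9, 10, 11, 2, 12, 4]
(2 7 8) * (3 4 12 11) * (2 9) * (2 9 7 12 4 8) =(2 12 11 3 8 7) =[0, 1, 12, 8, 4, 5, 6, 2, 7, 9, 10, 3, 11]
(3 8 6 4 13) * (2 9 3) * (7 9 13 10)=(2 13)(3 8 6 4 10 7 9)=[0, 1, 13, 8, 10, 5, 4, 9, 6, 3, 7, 11, 12, 2]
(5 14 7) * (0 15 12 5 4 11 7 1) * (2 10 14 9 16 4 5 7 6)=(0 15 12 7 5 9 16 4 11 6 2 10 14 1)=[15, 0, 10, 3, 11, 9, 2, 5, 8, 16, 14, 6, 7, 13, 1, 12, 4]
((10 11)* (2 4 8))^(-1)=(2 8 4)(10 11)=[0, 1, 8, 3, 2, 5, 6, 7, 4, 9, 11, 10]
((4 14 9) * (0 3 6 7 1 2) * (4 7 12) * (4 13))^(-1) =(0 2 1 7 9 14 4 13 12 6 3) =[2, 7, 1, 0, 13, 5, 3, 9, 8, 14, 10, 11, 6, 12, 4]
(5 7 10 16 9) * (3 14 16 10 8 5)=(3 14 16 9)(5 7 8)=[0, 1, 2, 14, 4, 7, 6, 8, 5, 3, 10, 11, 12, 13, 16, 15, 9]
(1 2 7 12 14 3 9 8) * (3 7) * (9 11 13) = (1 2 3 11 13 9 8)(7 12 14) = [0, 2, 3, 11, 4, 5, 6, 12, 1, 8, 10, 13, 14, 9, 7]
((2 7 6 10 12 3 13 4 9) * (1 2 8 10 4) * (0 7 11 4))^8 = [6, 3, 13, 10, 2, 5, 7, 0, 4, 11, 9, 1, 8, 12] = (0 6 7)(1 3 10 9 11)(2 13 12 8 4)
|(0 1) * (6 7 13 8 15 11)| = 6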